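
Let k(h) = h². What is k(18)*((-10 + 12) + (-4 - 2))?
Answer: -1296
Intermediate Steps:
k(18)*((-10 + 12) + (-4 - 2)) = 18²*((-10 + 12) + (-4 - 2)) = 324*(2 - 6) = 324*(-4) = -1296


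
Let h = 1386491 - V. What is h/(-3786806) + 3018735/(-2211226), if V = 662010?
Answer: -3258338758529/2093370971039 ≈ -1.5565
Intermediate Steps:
h = 724481 (h = 1386491 - 1*662010 = 1386491 - 662010 = 724481)
h/(-3786806) + 3018735/(-2211226) = 724481/(-3786806) + 3018735/(-2211226) = 724481*(-1/3786806) + 3018735*(-1/2211226) = -724481/3786806 - 3018735/2211226 = -3258338758529/2093370971039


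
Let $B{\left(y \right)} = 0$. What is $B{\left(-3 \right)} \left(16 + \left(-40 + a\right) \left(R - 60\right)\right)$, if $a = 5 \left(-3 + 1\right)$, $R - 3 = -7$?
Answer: $0$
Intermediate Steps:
$R = -4$ ($R = 3 - 7 = -4$)
$a = -10$ ($a = 5 \left(-2\right) = -10$)
$B{\left(-3 \right)} \left(16 + \left(-40 + a\right) \left(R - 60\right)\right) = 0 \left(16 + \left(-40 - 10\right) \left(-4 - 60\right)\right) = 0 \left(16 - -3200\right) = 0 \left(16 + 3200\right) = 0 \cdot 3216 = 0$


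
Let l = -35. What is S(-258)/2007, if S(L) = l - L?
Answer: ⅑ ≈ 0.11111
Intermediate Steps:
S(L) = -35 - L
S(-258)/2007 = (-35 - 1*(-258))/2007 = (-35 + 258)*(1/2007) = 223*(1/2007) = ⅑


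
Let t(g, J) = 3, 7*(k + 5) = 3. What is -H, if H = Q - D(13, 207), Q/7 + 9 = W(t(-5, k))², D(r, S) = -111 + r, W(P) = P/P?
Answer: -42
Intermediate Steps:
k = -32/7 (k = -5 + (⅐)*3 = -5 + 3/7 = -32/7 ≈ -4.5714)
W(P) = 1
Q = -56 (Q = -63 + 7*1² = -63 + 7*1 = -63 + 7 = -56)
H = 42 (H = -56 - (-111 + 13) = -56 - 1*(-98) = -56 + 98 = 42)
-H = -1*42 = -42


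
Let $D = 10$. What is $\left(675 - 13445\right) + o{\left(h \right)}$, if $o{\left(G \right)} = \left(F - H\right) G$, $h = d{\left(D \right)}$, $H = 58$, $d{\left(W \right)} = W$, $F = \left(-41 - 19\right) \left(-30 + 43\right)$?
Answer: $-21150$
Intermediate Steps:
$F = -780$ ($F = \left(-60\right) 13 = -780$)
$h = 10$
$o{\left(G \right)} = - 838 G$ ($o{\left(G \right)} = \left(-780 - 58\right) G = - 838 G$)
$\left(675 - 13445\right) + o{\left(h \right)} = \left(675 - 13445\right) - 8380 = -12770 - 8380 = -21150$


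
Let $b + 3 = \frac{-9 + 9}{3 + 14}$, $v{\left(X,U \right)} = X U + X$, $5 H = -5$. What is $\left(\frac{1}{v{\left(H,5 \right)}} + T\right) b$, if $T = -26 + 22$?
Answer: $\frac{25}{2} \approx 12.5$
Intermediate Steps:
$H = -1$ ($H = \frac{1}{5} \left(-5\right) = -1$)
$v{\left(X,U \right)} = X + U X$ ($v{\left(X,U \right)} = U X + X = X + U X$)
$b = -3$ ($b = -3 + \frac{-9 + 9}{3 + 14} = -3 + \frac{0}{17} = -3 + 0 \cdot \frac{1}{17} = -3 + 0 = -3$)
$T = -4$
$\left(\frac{1}{v{\left(H,5 \right)}} + T\right) b = \left(\frac{1}{\left(-1\right) \left(1 + 5\right)} - 4\right) \left(-3\right) = \left(\frac{1}{\left(-1\right) 6} - 4\right) \left(-3\right) = \left(\frac{1}{-6} - 4\right) \left(-3\right) = \left(- \frac{1}{6} - 4\right) \left(-3\right) = \left(- \frac{25}{6}\right) \left(-3\right) = \frac{25}{2}$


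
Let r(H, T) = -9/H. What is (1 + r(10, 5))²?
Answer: 1/100 ≈ 0.010000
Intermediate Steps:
(1 + r(10, 5))² = (1 - 9/10)² = (⅒)² = 1/100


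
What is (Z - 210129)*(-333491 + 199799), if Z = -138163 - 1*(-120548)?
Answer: 30447550848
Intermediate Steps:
Z = -17615 (Z = -138163 + 120548 = -17615)
(Z - 210129)*(-333491 + 199799) = (-17615 - 210129)*(-333491 + 199799) = -227744*(-133692) = 30447550848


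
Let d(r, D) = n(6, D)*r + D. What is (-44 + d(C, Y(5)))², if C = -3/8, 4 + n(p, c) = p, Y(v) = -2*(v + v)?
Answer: 67081/16 ≈ 4192.6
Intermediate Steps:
Y(v) = -4*v
n(p, c) = -4 + p
C = -3/8 (C = -3*⅛ = -3/8 ≈ -0.37500)
d(r, D) = D + 2*r (d(r, D) = (-4 + 6)*r + D = 2*r + D = D + 2*r)
(-44 + d(C, Y(5)))² = (-44 + (-4*5 + 2*(-3/8)))² = (-44 + (-20 - ¾))² = (-44 - 83/4)² = (-259/4)² = 67081/16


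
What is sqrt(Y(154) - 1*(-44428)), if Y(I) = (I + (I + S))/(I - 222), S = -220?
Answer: sqrt(12839318)/17 ≈ 210.78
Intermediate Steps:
Y(I) = (-220 + 2*I)/(-222 + I) (Y(I) = (I + (I - 220))/(I - 222) = (I + (-220 + I))/(-222 + I) = (-220 + 2*I)/(-222 + I))
sqrt(Y(154) - 1*(-44428)) = sqrt(2*(-110 + 154)/(-222 + 154) - 1*(-44428)) = sqrt(2*44/(-68) + 44428) = sqrt(2*(-1/68)*44 + 44428) = sqrt(-22/17 + 44428) = sqrt(755254/17) = sqrt(12839318)/17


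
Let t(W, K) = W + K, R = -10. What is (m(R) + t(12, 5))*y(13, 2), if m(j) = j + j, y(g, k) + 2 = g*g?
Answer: -501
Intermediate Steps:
y(g, k) = -2 + g² (y(g, k) = -2 + g*g = -2 + g²)
t(W, K) = K + W
m(j) = 2*j
(m(R) + t(12, 5))*y(13, 2) = (2*(-10) + (5 + 12))*(-2 + 13²) = (-20 + 17)*(-2 + 169) = -3*167 = -501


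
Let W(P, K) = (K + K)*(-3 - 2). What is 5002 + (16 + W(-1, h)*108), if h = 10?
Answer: -5782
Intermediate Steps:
W(P, K) = -10*K (W(P, K) = (2*K)*(-5) = -10*K)
5002 + (16 + W(-1, h)*108) = 5002 + (16 - 10*10*108) = 5002 + (16 - 100*108) = 5002 + (16 - 10800) = 5002 - 10784 = -5782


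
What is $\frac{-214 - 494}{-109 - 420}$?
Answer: $\frac{708}{529} \approx 1.3384$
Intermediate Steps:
$\frac{-214 - 494}{-109 - 420} = - \frac{708}{-109 - 420} = - \frac{708}{-529} = \left(-708\right) \left(- \frac{1}{529}\right) = \frac{708}{529}$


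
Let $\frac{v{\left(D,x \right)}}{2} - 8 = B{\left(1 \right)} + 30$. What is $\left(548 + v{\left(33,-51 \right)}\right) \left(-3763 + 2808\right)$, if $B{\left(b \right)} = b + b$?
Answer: $-599740$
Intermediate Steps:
$B{\left(b \right)} = 2 b$
$v{\left(D,x \right)} = 80$ ($v{\left(D,x \right)} = 16 + 2 \left(2 \cdot 1 + 30\right) = 16 + 2 \left(2 + 30\right) = 16 + 2 \cdot 32 = 16 + 64 = 80$)
$\left(548 + v{\left(33,-51 \right)}\right) \left(-3763 + 2808\right) = \left(548 + 80\right) \left(-3763 + 2808\right) = 628 \left(-955\right) = -599740$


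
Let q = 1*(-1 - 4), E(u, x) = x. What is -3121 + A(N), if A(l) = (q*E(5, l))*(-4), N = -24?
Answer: -3601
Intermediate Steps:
q = -5 (q = 1*(-5) = -5)
A(l) = 20*l (A(l) = -5*l*(-4) = 20*l)
-3121 + A(N) = -3121 + 20*(-24) = -3121 - 480 = -3601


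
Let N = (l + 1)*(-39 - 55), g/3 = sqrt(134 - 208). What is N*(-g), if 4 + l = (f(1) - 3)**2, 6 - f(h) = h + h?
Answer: -564*I*sqrt(74) ≈ -4851.7*I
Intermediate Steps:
f(h) = 6 - 2*h (f(h) = 6 - (h + h) = 6 - 2*h)
g = 3*I*sqrt(74) (g = 3*sqrt(134 - 208) = 3*sqrt(-74) = 3*(I*sqrt(74)) = 3*I*sqrt(74) ≈ 25.807*I)
l = -3 (l = -4 + ((6 - 2*1) - 3)**2 = -4 + ((6 - 2) - 3)**2 = -4 + (4 - 3)**2 = -4 + 1**2 = -4 + 1 = -3)
N = 188 (N = (-3 + 1)*(-39 - 55) = -2*(-94) = 188)
N*(-g) = 188*(-3*I*sqrt(74)) = -564*I*sqrt(74)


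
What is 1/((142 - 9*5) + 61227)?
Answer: 1/61324 ≈ 1.6307e-5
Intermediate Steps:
1/((142 - 9*5) + 61227) = 1/((142 - 45) + 61227) = 1/(97 + 61227) = 1/61324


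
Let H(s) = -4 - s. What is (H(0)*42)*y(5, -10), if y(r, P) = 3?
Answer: -504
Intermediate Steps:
(H(0)*42)*y(5, -10) = ((-4 - 1*0)*42)*3 = ((-4 + 0)*42)*3 = -4*42*3 = -168*3 = -504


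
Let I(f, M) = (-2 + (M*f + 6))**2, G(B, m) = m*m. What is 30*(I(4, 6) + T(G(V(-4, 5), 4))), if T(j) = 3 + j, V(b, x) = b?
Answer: 24090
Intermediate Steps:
G(B, m) = m**2
I(f, M) = (4 + M*f)**2 (I(f, M) = (-2 + (6 + M*f))**2 = (4 + M*f)**2)
30*(I(4, 6) + T(G(V(-4, 5), 4))) = 30*((4 + 6*4)**2 + (3 + 4**2)) = 30*((4 + 24)**2 + (3 + 16)) = 30*(28**2 + 19) = 30*(784 + 19) = 30*803 = 24090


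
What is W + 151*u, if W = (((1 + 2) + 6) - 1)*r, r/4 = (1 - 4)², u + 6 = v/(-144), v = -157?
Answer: -65285/144 ≈ -453.37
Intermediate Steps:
u = -707/144 (u = -6 - 157/(-144) = -6 - 157*(-1/144) = -6 + 157/144 = -707/144 ≈ -4.9097)
r = 36 (r = 4*(1 - 4)² = 4*(-3)² = 4*9 = 36)
W = 288 (W = (((1 + 2) + 6) - 1)*36 = ((3 + 6) - 1)*36 = (9 - 1)*36 = 8*36 = 288)
W + 151*u = 288 + 151*(-707/144) = 288 - 106757/144 = -65285/144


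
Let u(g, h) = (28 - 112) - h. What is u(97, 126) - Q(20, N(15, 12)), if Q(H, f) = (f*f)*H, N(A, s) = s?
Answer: -3090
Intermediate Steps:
Q(H, f) = H*f² (Q(H, f) = f²*H = H*f²)
u(g, h) = -84 - h
u(97, 126) - Q(20, N(15, 12)) = (-84 - 1*126) - 20*12² = (-84 - 126) - 20*144 = -210 - 1*2880 = -210 - 2880 = -3090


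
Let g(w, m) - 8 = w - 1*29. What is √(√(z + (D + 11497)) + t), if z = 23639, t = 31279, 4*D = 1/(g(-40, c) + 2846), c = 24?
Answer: √(970427847100 + 5570*√1090090889185)/5570 ≈ 177.39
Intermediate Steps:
g(w, m) = -21 + w (g(w, m) = 8 + (w - 1*29) = 8 + (w - 29) = 8 + (-29 + w) = -21 + w)
D = 1/11140 (D = 1/(4*((-21 - 40) + 2846)) = 1/(4*(-61 + 2846)) = (¼)/2785 = (¼)*(1/2785) = 1/11140 ≈ 8.9767e-5)
√(√(z + (D + 11497)) + t) = √(√(23639 + (1/11140 + 11497)) + 31279) = √(√(23639 + 128076581/11140) + 31279) = √(√(391415041/11140) + 31279) = √(√1090090889185/5570 + 31279) = √(31279 + √1090090889185/5570)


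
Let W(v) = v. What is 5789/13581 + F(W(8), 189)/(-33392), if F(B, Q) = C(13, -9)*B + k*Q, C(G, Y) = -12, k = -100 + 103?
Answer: 186909637/453496752 ≈ 0.41215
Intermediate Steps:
k = 3
F(B, Q) = -12*B + 3*Q
5789/13581 + F(W(8), 189)/(-33392) = 5789/13581 + (-12*8 + 3*189)/(-33392) = 5789*(1/13581) + (-96 + 567)*(-1/33392) = 5789/13581 + 471*(-1/33392) = 5789/13581 - 471/33392 = 186909637/453496752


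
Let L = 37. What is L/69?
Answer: 37/69 ≈ 0.53623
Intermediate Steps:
L/69 = 37/69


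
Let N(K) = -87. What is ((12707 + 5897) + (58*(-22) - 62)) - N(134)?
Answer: 17353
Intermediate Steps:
((12707 + 5897) + (58*(-22) - 62)) - N(134) = ((12707 + 5897) + (58*(-22) - 62)) - 1*(-87) = (18604 + (-1276 - 62)) + 87 = (18604 - 1338) + 87 = 17266 + 87 = 17353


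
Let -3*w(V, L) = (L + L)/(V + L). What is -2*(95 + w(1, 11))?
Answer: -1699/9 ≈ -188.78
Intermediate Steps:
w(V, L) = -2*L/(3*(L + V)) (w(V, L) = -(L + L)/(3*(V + L)) = -2*L/(3*(L + V)))
-2*(95 + w(1, 11)) = -2*(95 - 2*11/(3*11 + 3*1)) = -2*(95 - 2*11/(33 + 3)) = -2*(95 - 2*11/36) = -2*(95 - 2*11*1/36) = -2*(95 - 11/18) = -2*1699/18 = -1699/9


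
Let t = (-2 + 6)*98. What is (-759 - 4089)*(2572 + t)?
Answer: -14369472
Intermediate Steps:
t = 392 (t = 4*98 = 392)
(-759 - 4089)*(2572 + t) = (-759 - 4089)*(2572 + 392) = -4848*2964 = -14369472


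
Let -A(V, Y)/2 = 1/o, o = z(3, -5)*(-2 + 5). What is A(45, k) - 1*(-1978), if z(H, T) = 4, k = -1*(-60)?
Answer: 11867/6 ≈ 1977.8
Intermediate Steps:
k = 60
o = 12 (o = 4*(-2 + 5) = 4*3 = 12)
A(V, Y) = -⅙ (A(V, Y) = -2/12 = -2*1/12 = -⅙)
A(45, k) - 1*(-1978) = -⅙ - 1*(-1978) = -⅙ + 1978 = 11867/6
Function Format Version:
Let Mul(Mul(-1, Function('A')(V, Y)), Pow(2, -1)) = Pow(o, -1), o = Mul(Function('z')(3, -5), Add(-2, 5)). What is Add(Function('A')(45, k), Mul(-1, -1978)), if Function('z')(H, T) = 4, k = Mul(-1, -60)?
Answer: Rational(11867, 6) ≈ 1977.8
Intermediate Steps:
k = 60
o = 12 (o = Mul(4, Add(-2, 5)) = Mul(4, 3) = 12)
Function('A')(V, Y) = Rational(-1, 6) (Function('A')(V, Y) = Mul(-2, Pow(12, -1)) = Mul(-2, Rational(1, 12)) = Rational(-1, 6))
Add(Function('A')(45, k), Mul(-1, -1978)) = Add(Rational(-1, 6), Mul(-1, -1978)) = Add(Rational(-1, 6), 1978) = Rational(11867, 6)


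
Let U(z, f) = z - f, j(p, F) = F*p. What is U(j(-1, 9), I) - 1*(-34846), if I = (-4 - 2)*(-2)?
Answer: 34825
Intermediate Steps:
I = 12 (I = -6*(-2) = 12)
U(j(-1, 9), I) - 1*(-34846) = (9*(-1) - 1*12) - 1*(-34846) = (-9 - 12) + 34846 = -21 + 34846 = 34825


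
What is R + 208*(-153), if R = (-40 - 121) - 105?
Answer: -32090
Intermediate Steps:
R = -266 (R = -161 - 105 = -266)
R + 208*(-153) = -266 + 208*(-153) = -266 - 31824 = -32090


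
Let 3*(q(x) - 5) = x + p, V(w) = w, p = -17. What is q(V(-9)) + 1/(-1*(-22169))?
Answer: -243856/66507 ≈ -3.6666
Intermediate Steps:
q(x) = -2/3 + x/3 (q(x) = 5 + (x - 17)/3 = 5 + (-17 + x)/3 = 5 + (-17/3 + x/3) = -2/3 + x/3)
q(V(-9)) + 1/(-1*(-22169)) = (-2/3 + (1/3)*(-9)) + 1/(-1*(-22169)) = (-2/3 - 3) + 1/22169 = -11/3 + 1/22169 = -243856/66507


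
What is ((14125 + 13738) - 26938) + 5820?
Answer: 6745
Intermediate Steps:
((14125 + 13738) - 26938) + 5820 = (27863 - 26938) + 5820 = 925 + 5820 = 6745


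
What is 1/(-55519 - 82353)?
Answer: -1/137872 ≈ -7.2531e-6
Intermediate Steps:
1/(-55519 - 82353) = 1/(-137872) = -1/137872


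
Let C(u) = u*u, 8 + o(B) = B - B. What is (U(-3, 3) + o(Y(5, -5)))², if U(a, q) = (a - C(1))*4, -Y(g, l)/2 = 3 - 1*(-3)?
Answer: 576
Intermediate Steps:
Y(g, l) = -12 (Y(g, l) = -2*(3 - 1*(-3)) = -2*(3 + 3) = -2*6 = -12)
o(B) = -8 (o(B) = -8 + (B - B) = -8 + 0 = -8)
C(u) = u²
U(a, q) = -4 + 4*a (U(a, q) = (a - 1*1²)*4 = (a - 1*1)*4 = (a - 1)*4 = (-1 + a)*4 = -4 + 4*a)
(U(-3, 3) + o(Y(5, -5)))² = ((-4 + 4*(-3)) - 8)² = ((-4 - 12) - 8)² = (-16 - 8)² = (-24)² = 576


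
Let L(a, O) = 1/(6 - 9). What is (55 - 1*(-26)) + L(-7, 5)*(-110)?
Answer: 353/3 ≈ 117.67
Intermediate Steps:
L(a, O) = -1/3 (L(a, O) = 1/(-3) = -1/3)
(55 - 1*(-26)) + L(-7, 5)*(-110) = (55 - 1*(-26)) - 1/3*(-110) = (55 + 26) + 110/3 = 81 + 110/3 = 353/3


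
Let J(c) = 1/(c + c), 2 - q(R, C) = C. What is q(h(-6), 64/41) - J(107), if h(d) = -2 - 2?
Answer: 3811/8774 ≈ 0.43435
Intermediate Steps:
h(d) = -4
q(R, C) = 2 - C
J(c) = 1/(2*c)
q(h(-6), 64/41) - J(107) = (2 - 64/41) - 1/(2*107) = (2 - 1*64/41) - 1*1/214 = (2 - 64/41) - 1/214 = 18/41 - 1/214 = 3811/8774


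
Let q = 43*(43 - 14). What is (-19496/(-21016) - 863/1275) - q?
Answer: -4175892901/3349425 ≈ -1246.8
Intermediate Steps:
q = 1247 (q = 43*29 = 1247)
(-19496/(-21016) - 863/1275) - q = (-19496/(-21016) - 863/1275) - 1*1247 = (-19496*(-1/21016) - 863*1/1275) - 1247 = (2437/2627 - 863/1275) - 1247 = 840074/3349425 - 1247 = -4175892901/3349425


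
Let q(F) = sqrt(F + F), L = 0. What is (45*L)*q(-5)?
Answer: 0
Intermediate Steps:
q(F) = sqrt(2)*sqrt(F) (q(F) = sqrt(2*F) = sqrt(2)*sqrt(F))
(45*L)*q(-5) = (45*0)*(sqrt(2)*sqrt(-5)) = 0*(sqrt(2)*(I*sqrt(5))) = 0*(I*sqrt(10)) = 0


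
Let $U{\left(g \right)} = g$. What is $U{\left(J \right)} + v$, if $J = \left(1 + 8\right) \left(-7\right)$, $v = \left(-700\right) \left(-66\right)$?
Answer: $46137$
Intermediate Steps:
$v = 46200$
$J = -63$ ($J = 9 \left(-7\right) = -63$)
$U{\left(J \right)} + v = -63 + 46200 = 46137$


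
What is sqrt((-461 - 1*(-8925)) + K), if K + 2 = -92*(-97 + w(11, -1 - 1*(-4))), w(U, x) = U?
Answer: sqrt(16374) ≈ 127.96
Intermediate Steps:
K = 7910 (K = -2 - 92*(-97 + 11) = -2 - 92*(-86) = -2 + 7912 = 7910)
sqrt((-461 - 1*(-8925)) + K) = sqrt((-461 - 1*(-8925)) + 7910) = sqrt((-461 + 8925) + 7910) = sqrt(8464 + 7910) = sqrt(16374)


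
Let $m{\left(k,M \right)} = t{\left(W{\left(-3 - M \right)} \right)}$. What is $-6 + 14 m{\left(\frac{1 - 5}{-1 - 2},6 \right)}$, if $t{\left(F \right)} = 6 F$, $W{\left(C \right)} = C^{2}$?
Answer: $6798$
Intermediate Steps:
$m{\left(k,M \right)} = 6 \left(-3 - M\right)^{2}$
$-6 + 14 m{\left(\frac{1 - 5}{-1 - 2},6 \right)} = -6 + 14 \cdot 6 \left(3 + 6\right)^{2} = -6 + 14 \cdot 6 \cdot 9^{2} = -6 + 14 \cdot 6 \cdot 81 = -6 + 14 \cdot 486 = -6 + 6804 = 6798$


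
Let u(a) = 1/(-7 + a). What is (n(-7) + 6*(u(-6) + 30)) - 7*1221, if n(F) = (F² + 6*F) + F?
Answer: -108777/13 ≈ -8367.5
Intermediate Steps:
n(F) = F² + 7*F
(n(-7) + 6*(u(-6) + 30)) - 7*1221 = (-7*(7 - 7) + 6*(1/(-7 - 6) + 30)) - 7*1221 = (-7*0 + 6*(1/(-13) + 30)) - 1*8547 = (0 + 6*(-1/13 + 30)) - 8547 = (0 + 6*(389/13)) - 8547 = (0 + 2334/13) - 8547 = 2334/13 - 8547 = -108777/13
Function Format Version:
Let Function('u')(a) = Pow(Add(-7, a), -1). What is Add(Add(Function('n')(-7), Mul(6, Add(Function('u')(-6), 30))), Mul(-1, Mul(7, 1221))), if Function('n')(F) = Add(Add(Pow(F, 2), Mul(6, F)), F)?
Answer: Rational(-108777, 13) ≈ -8367.5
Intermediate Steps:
Function('n')(F) = Add(Pow(F, 2), Mul(7, F))
Add(Add(Function('n')(-7), Mul(6, Add(Function('u')(-6), 30))), Mul(-1, Mul(7, 1221))) = Add(Add(Mul(-7, Add(7, -7)), Mul(6, Add(Pow(Add(-7, -6), -1), 30))), Mul(-1, Mul(7, 1221))) = Add(Add(Mul(-7, 0), Mul(6, Add(Pow(-13, -1), 30))), Mul(-1, 8547)) = Add(Add(0, Mul(6, Add(Rational(-1, 13), 30))), -8547) = Add(Add(0, Mul(6, Rational(389, 13))), -8547) = Add(Add(0, Rational(2334, 13)), -8547) = Add(Rational(2334, 13), -8547) = Rational(-108777, 13)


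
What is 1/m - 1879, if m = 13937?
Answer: -26187622/13937 ≈ -1879.0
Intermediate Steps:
1/m - 1879 = 1/13937 - 1879 = -26187622/13937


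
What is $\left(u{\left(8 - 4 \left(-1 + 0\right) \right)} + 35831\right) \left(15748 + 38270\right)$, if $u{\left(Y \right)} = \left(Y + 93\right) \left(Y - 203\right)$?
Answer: $852187968$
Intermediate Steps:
$u{\left(Y \right)} = \left(-203 + Y\right) \left(93 + Y\right)$ ($u{\left(Y \right)} = \left(93 + Y\right) \left(-203 + Y\right) = \left(-203 + Y\right) \left(93 + Y\right)$)
$\left(u{\left(8 - 4 \left(-1 + 0\right) \right)} + 35831\right) \left(15748 + 38270\right) = \left(\left(-18879 + \left(8 - 4 \left(-1 + 0\right)\right)^{2} - 110 \left(8 - 4 \left(-1 + 0\right)\right)\right) + 35831\right) \left(15748 + 38270\right) = \left(\left(-18879 + \left(8 - -4\right)^{2} - 110 \left(8 - -4\right)\right) + 35831\right) 54018 = \left(\left(-18879 + \left(8 + 4\right)^{2} - 110 \left(8 + 4\right)\right) + 35831\right) 54018 = \left(\left(-18879 + 12^{2} - 1320\right) + 35831\right) 54018 = \left(\left(-18879 + 144 - 1320\right) + 35831\right) 54018 = \left(-20055 + 35831\right) 54018 = 15776 \cdot 54018 = 852187968$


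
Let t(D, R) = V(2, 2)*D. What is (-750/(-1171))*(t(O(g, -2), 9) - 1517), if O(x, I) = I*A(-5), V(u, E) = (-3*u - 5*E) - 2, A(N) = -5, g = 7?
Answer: -1272750/1171 ≈ -1086.9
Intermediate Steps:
V(u, E) = -2 - 5*E - 3*u (V(u, E) = (-5*E - 3*u) - 2 = -2 - 5*E - 3*u)
O(x, I) = -5*I (O(x, I) = I*(-5) = -5*I)
t(D, R) = -18*D (t(D, R) = (-2 - 5*2 - 3*2)*D = (-2 - 10 - 6)*D = -18*D)
(-750/(-1171))*(t(O(g, -2), 9) - 1517) = (-750/(-1171))*(-(-90)*(-2) - 1517) = (-750*(-1/1171))*(-18*10 - 1517) = 750*(-180 - 1517)/1171 = (750/1171)*(-1697) = -1272750/1171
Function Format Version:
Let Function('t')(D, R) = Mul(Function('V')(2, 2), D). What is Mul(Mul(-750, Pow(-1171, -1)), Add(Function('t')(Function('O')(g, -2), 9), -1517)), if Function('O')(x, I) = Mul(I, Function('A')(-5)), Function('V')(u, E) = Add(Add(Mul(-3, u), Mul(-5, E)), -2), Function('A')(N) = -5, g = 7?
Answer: Rational(-1272750, 1171) ≈ -1086.9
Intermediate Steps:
Function('V')(u, E) = Add(-2, Mul(-5, E), Mul(-3, u)) (Function('V')(u, E) = Add(Add(Mul(-5, E), Mul(-3, u)), -2) = Add(-2, Mul(-5, E), Mul(-3, u)))
Function('O')(x, I) = Mul(-5, I) (Function('O')(x, I) = Mul(I, -5) = Mul(-5, I))
Function('t')(D, R) = Mul(-18, D) (Function('t')(D, R) = Mul(Add(-2, Mul(-5, 2), Mul(-3, 2)), D) = Mul(Add(-2, -10, -6), D) = Mul(-18, D))
Mul(Mul(-750, Pow(-1171, -1)), Add(Function('t')(Function('O')(g, -2), 9), -1517)) = Mul(Mul(-750, Pow(-1171, -1)), Add(Mul(-18, Mul(-5, -2)), -1517)) = Mul(Mul(-750, Rational(-1, 1171)), Add(Mul(-18, 10), -1517)) = Mul(Rational(750, 1171), Add(-180, -1517)) = Mul(Rational(750, 1171), -1697) = Rational(-1272750, 1171)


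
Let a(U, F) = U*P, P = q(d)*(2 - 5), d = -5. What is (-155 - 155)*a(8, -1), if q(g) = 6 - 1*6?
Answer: 0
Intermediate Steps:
q(g) = 0 (q(g) = 6 - 6 = 0)
P = 0 (P = 0*(2 - 5) = 0*(-3) = 0)
a(U, F) = 0 (a(U, F) = U*0 = 0)
(-155 - 155)*a(8, -1) = (-155 - 155)*0 = -310*0 = 0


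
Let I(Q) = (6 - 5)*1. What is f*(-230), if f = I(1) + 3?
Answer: -920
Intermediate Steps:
I(Q) = 1 (I(Q) = 1*1 = 1)
f = 4 (f = 1 + 3 = 4)
f*(-230) = 4*(-230) = -920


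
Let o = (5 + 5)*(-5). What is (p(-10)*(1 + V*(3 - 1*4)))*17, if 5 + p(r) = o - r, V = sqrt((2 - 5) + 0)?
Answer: -765 + 765*I*sqrt(3) ≈ -765.0 + 1325.0*I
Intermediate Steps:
V = I*sqrt(3) (V = sqrt(-3 + 0) = sqrt(-3) = I*sqrt(3) ≈ 1.732*I)
o = -50 (o = 10*(-5) = -50)
p(r) = -55 - r (p(r) = -5 + (-50 - r) = -55 - r)
(p(-10)*(1 + V*(3 - 1*4)))*17 = ((-55 - 1*(-10))*(1 + (I*sqrt(3))*(3 - 1*4)))*17 = ((-55 + 10)*(1 + (I*sqrt(3))*(3 - 4)))*17 = -45*(1 + (I*sqrt(3))*(-1))*17 = -45*(1 - I*sqrt(3))*17 = (-45 + 45*I*sqrt(3))*17 = -765 + 765*I*sqrt(3)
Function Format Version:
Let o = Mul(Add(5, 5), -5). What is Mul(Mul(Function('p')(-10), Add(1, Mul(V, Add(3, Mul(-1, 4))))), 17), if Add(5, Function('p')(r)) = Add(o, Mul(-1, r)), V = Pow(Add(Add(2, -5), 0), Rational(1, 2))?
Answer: Add(-765, Mul(765, I, Pow(3, Rational(1, 2)))) ≈ Add(-765.00, Mul(1325.0, I))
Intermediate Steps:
V = Mul(I, Pow(3, Rational(1, 2))) (V = Pow(Add(-3, 0), Rational(1, 2)) = Pow(-3, Rational(1, 2)) = Mul(I, Pow(3, Rational(1, 2))) ≈ Mul(1.7320, I))
o = -50 (o = Mul(10, -5) = -50)
Function('p')(r) = Add(-55, Mul(-1, r)) (Function('p')(r) = Add(-5, Add(-50, Mul(-1, r))) = Add(-55, Mul(-1, r)))
Mul(Mul(Function('p')(-10), Add(1, Mul(V, Add(3, Mul(-1, 4))))), 17) = Mul(Mul(Add(-55, Mul(-1, -10)), Add(1, Mul(Mul(I, Pow(3, Rational(1, 2))), Add(3, Mul(-1, 4))))), 17) = Mul(Mul(Add(-55, 10), Add(1, Mul(Mul(I, Pow(3, Rational(1, 2))), Add(3, -4)))), 17) = Mul(Mul(-45, Add(1, Mul(Mul(I, Pow(3, Rational(1, 2))), -1))), 17) = Mul(Mul(-45, Add(1, Mul(-1, I, Pow(3, Rational(1, 2))))), 17) = Mul(Add(-45, Mul(45, I, Pow(3, Rational(1, 2)))), 17) = Add(-765, Mul(765, I, Pow(3, Rational(1, 2))))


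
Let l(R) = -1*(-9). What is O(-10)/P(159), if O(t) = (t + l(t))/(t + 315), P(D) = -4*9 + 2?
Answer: 1/10370 ≈ 9.6432e-5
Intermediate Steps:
P(D) = -34 (P(D) = -36 + 2 = -34)
l(R) = 9
O(t) = (9 + t)/(315 + t) (O(t) = (t + 9)/(t + 315) = (9 + t)/(315 + t))
O(-10)/P(159) = ((9 - 10)/(315 - 10))/(-34) = (-1/305)*(-1/34) = ((1/305)*(-1))*(-1/34) = -1/305*(-1/34) = 1/10370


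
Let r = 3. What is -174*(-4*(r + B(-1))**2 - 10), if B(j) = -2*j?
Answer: 19140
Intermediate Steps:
-174*(-4*(r + B(-1))**2 - 10) = -174*(-4*(3 - 2*(-1))**2 - 10) = -174*(-4*(3 + 2)**2 - 10) = -174*(-4*5**2 - 10) = -174*(-4*25 - 10) = -174*(-100 - 10) = -174*(-110) = 19140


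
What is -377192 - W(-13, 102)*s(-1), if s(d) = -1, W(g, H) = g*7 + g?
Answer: -377296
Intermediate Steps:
W(g, H) = 8*g (W(g, H) = 7*g + g = 8*g)
-377192 - W(-13, 102)*s(-1) = -377192 - 8*(-13)*(-1) = -377192 - (-104)*(-1) = -377192 - 1*104 = -377192 - 104 = -377296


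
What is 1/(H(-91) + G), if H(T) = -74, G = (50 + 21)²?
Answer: 1/4967 ≈ 0.00020133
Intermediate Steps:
G = 5041 (G = 71² = 5041)
1/(H(-91) + G) = 1/(-74 + 5041) = 1/4967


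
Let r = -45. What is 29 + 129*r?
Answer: -5776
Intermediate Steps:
29 + 129*r = 29 + 129*(-45) = 29 - 5805 = -5776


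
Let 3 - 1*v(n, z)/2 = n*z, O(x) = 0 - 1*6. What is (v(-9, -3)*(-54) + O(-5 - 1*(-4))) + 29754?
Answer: 32340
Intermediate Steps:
O(x) = -6 (O(x) = 0 - 6 = -6)
v(n, z) = 6 - 2*n*z
(v(-9, -3)*(-54) + O(-5 - 1*(-4))) + 29754 = ((6 - 2*(-9)*(-3))*(-54) - 6) + 29754 = ((6 - 54)*(-54) - 6) + 29754 = (-48*(-54) - 6) + 29754 = (2592 - 6) + 29754 = 2586 + 29754 = 32340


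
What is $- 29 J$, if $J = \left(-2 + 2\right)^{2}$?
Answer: $0$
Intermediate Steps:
$J = 0$ ($J = 0^{2} = 0$)
$- 29 J = \left(-29\right) 0 = 0$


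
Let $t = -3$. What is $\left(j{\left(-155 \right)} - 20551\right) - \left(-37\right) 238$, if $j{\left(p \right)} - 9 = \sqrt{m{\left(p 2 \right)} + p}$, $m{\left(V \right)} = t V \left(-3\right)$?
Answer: $-11736 + i \sqrt{2945} \approx -11736.0 + 54.268 i$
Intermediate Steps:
$m{\left(V \right)} = 9 V$ ($m{\left(V \right)} = - 3 V \left(-3\right) = 9 V$)
$j{\left(p \right)} = 9 + \sqrt{19} \sqrt{p}$ ($j{\left(p \right)} = 9 + \sqrt{9 p 2 + p} = 9 + \sqrt{9 \cdot 2 p + p} = 9 + \sqrt{18 p + p} = 9 + \sqrt{19 p} = 9 + \sqrt{19} \sqrt{p}$)
$\left(j{\left(-155 \right)} - 20551\right) - \left(-37\right) 238 = \left(\left(9 + \sqrt{19} \sqrt{-155}\right) - 20551\right) - \left(-37\right) 238 = \left(\left(9 + \sqrt{19} i \sqrt{155}\right) - 20551\right) - -8806 = \left(\left(9 + i \sqrt{2945}\right) - 20551\right) + 8806 = \left(-20542 + i \sqrt{2945}\right) + 8806 = -11736 + i \sqrt{2945}$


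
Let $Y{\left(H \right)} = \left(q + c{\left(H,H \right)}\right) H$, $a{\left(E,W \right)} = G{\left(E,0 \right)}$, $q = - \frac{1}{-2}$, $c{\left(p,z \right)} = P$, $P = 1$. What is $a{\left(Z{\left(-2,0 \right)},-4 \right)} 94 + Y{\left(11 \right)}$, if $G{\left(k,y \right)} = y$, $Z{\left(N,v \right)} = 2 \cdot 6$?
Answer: $\frac{33}{2} \approx 16.5$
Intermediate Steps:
$Z{\left(N,v \right)} = 12$
$c{\left(p,z \right)} = 1$
$q = \frac{1}{2}$ ($q = \left(-1\right) \left(- \frac{1}{2}\right) = \frac{1}{2} \approx 0.5$)
$a{\left(E,W \right)} = 0$
$Y{\left(H \right)} = \frac{3 H}{2}$ ($Y{\left(H \right)} = \left(\frac{1}{2} + 1\right) H = \frac{3 H}{2}$)
$a{\left(Z{\left(-2,0 \right)},-4 \right)} 94 + Y{\left(11 \right)} = 0 \cdot 94 + \frac{3}{2} \cdot 11 = 0 + \frac{33}{2} = \frac{33}{2}$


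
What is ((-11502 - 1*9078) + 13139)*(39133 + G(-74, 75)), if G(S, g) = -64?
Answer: -290712429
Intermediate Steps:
((-11502 - 1*9078) + 13139)*(39133 + G(-74, 75)) = ((-11502 - 1*9078) + 13139)*(39133 - 64) = ((-11502 - 9078) + 13139)*39069 = (-20580 + 13139)*39069 = -7441*39069 = -290712429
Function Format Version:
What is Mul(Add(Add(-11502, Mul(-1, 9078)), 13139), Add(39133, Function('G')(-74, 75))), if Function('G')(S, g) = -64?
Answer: -290712429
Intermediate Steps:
Mul(Add(Add(-11502, Mul(-1, 9078)), 13139), Add(39133, Function('G')(-74, 75))) = Mul(Add(Add(-11502, Mul(-1, 9078)), 13139), Add(39133, -64)) = Mul(Add(Add(-11502, -9078), 13139), 39069) = Mul(Add(-20580, 13139), 39069) = Mul(-7441, 39069) = -290712429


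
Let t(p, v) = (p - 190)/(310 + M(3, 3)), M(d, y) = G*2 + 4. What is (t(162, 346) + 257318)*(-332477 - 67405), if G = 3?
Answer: -4115872059453/40 ≈ -1.0290e+11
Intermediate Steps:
M(d, y) = 10 (M(d, y) = 3*2 + 4 = 6 + 4 = 10)
t(p, v) = -19/32 + p/320 (t(p, v) = (p - 190)/(310 + 10) = (-190 + p)/320 = (-190 + p)*(1/320) = -19/32 + p/320)
(t(162, 346) + 257318)*(-332477 - 67405) = ((-19/32 + (1/320)*162) + 257318)*(-332477 - 67405) = ((-19/32 + 81/160) + 257318)*(-399882) = (-7/80 + 257318)*(-399882) = (20585433/80)*(-399882) = -4115872059453/40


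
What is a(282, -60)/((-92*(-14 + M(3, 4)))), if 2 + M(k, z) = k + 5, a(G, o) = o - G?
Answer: -171/368 ≈ -0.46467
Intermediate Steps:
M(k, z) = 3 + k (M(k, z) = -2 + (k + 5) = -2 + (5 + k) = 3 + k)
a(282, -60)/((-92*(-14 + M(3, 4)))) = (-60 - 1*282)/((-92*(-14 + (3 + 3)))) = (-60 - 282)/((-92*(-14 + 6))) = -342/((-92*(-8))) = -342/736 = -342*1/736 = -171/368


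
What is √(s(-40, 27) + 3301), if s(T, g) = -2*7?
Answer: √3287 ≈ 57.332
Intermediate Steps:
s(T, g) = -14
√(s(-40, 27) + 3301) = √(-14 + 3301) = √3287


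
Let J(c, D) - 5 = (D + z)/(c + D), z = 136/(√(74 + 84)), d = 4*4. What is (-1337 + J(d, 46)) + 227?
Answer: -34232/31 + 34*√158/2449 ≈ -1104.1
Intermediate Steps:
d = 16
z = 68*√158/79 (z = 136/(√158) = 136*(√158/158) = 68*√158/79 ≈ 10.820)
J(c, D) = 5 + (D + 68*√158/79)/(D + c) (J(c, D) = 5 + (D + 68*√158/79)/(c + D) = 5 + (D + 68*√158/79)/(D + c))
(-1337 + J(d, 46)) + 227 = (-1337 + (5*16 + 6*46 + 68*√158/79)/(46 + 16)) + 227 = (-1337 + (80 + 276 + 68*√158/79)/62) + 227 = (-1337 + (356 + 68*√158/79)/62) + 227 = (-1337 + (178/31 + 34*√158/2449)) + 227 = (-41269/31 + 34*√158/2449) + 227 = -34232/31 + 34*√158/2449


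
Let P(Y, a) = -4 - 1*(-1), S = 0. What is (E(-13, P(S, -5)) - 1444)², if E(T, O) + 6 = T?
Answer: 2140369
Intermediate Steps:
P(Y, a) = -3 (P(Y, a) = -4 + 1 = -3)
E(T, O) = -6 + T
(E(-13, P(S, -5)) - 1444)² = ((-6 - 13) - 1444)² = (-19 - 1444)² = (-1463)² = 2140369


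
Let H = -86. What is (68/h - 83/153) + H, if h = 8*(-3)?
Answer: -27349/306 ≈ -89.376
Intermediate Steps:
h = -24
(68/h - 83/153) + H = (68/(-24) - 83/153) - 86 = (68*(-1/24) - 83*1/153) - 86 = (-17/6 - 83/153) - 86 = -1033/306 - 86 = -27349/306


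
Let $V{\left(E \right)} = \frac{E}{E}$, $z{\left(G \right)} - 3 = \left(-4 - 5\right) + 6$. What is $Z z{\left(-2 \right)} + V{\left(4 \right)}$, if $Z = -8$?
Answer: $1$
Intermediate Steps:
$z{\left(G \right)} = 0$ ($z{\left(G \right)} = 3 + \left(\left(-4 - 5\right) + 6\right) = 3 + \left(-9 + 6\right) = 3 - 3 = 0$)
$V{\left(E \right)} = 1$
$Z z{\left(-2 \right)} + V{\left(4 \right)} = \left(-8\right) 0 + 1 = 0 + 1 = 1$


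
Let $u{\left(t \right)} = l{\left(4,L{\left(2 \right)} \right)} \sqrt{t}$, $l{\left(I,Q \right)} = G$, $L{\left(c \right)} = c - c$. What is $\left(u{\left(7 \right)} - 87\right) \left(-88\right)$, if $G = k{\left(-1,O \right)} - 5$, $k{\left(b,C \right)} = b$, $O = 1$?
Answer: $7656 + 528 \sqrt{7} \approx 9053.0$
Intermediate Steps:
$L{\left(c \right)} = 0$
$G = -6$ ($G = -1 - 5 = -6$)
$l{\left(I,Q \right)} = -6$
$u{\left(t \right)} = - 6 \sqrt{t}$
$\left(u{\left(7 \right)} - 87\right) \left(-88\right) = \left(- 6 \sqrt{7} - 87\right) \left(-88\right) = \left(-87 - 6 \sqrt{7}\right) \left(-88\right) = 7656 + 528 \sqrt{7}$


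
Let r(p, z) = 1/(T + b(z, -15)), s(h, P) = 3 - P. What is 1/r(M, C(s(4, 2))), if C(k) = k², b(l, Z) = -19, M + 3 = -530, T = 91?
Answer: 72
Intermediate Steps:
M = -533 (M = -3 - 530 = -533)
r(p, z) = 1/72 (r(p, z) = 1/(91 - 19) = 1/72)
1/r(M, C(s(4, 2))) = 1/(1/72) = 72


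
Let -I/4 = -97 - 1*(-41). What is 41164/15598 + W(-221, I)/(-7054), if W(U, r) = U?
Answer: 146909007/55014146 ≈ 2.6704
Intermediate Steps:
I = 224 (I = -4*(-97 - 1*(-41)) = -4*(-97 + 41) = -4*(-56) = 224)
41164/15598 + W(-221, I)/(-7054) = 41164/15598 - 221/(-7054) = 41164*(1/15598) - 221*(-1/7054) = 20582/7799 + 221/7054 = 146909007/55014146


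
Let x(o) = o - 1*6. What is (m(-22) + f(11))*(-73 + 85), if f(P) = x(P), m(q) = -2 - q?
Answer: 300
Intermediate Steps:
x(o) = -6 + o (x(o) = o - 6 = -6 + o)
f(P) = -6 + P
(m(-22) + f(11))*(-73 + 85) = ((-2 - 1*(-22)) + (-6 + 11))*(-73 + 85) = ((-2 + 22) + 5)*12 = (20 + 5)*12 = 25*12 = 300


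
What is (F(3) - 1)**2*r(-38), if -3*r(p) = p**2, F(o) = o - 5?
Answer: -4332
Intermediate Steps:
F(o) = -5 + o
r(p) = -p**2/3
(F(3) - 1)**2*r(-38) = ((-5 + 3) - 1)**2*(-1/3*(-38)**2) = (-2 - 1)**2*(-1/3*1444) = (-3)**2*(-1444/3) = 9*(-1444/3) = -4332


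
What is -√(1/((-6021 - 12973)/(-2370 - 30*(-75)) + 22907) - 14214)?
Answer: -3*I*√3024780668629914/1383917 ≈ -119.22*I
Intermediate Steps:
-√(1/((-6021 - 12973)/(-2370 - 30*(-75)) + 22907) - 14214) = -√(1/(-18994/(-2370 + 2250) + 22907) - 14214) = -√(1/(-18994/(-120) + 22907) - 14214) = -√(1/(-18994*(-1/120) + 22907) - 14214) = -√(1/(9497/60 + 22907) - 14214) = -√(1/(1383917/60) - 14214) = -√(60/1383917 - 14214) = -√(-19670996178/1383917) = -3*I*√3024780668629914/1383917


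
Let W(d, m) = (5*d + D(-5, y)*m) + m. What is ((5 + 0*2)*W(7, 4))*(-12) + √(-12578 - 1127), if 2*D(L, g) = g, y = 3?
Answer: -2700 + I*√13705 ≈ -2700.0 + 117.07*I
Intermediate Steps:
D(L, g) = g/2
W(d, m) = 5*d + 5*m/2 (W(d, m) = (5*d + ((½)*3)*m) + m = (5*d + 3*m/2) + m = 5*d + 5*m/2)
((5 + 0*2)*W(7, 4))*(-12) + √(-12578 - 1127) = ((5 + 0*2)*(5*7 + (5/2)*4))*(-12) + √(-12578 - 1127) = ((5 + 0)*(35 + 10))*(-12) + √(-13705) = (5*45)*(-12) + I*√13705 = 225*(-12) + I*√13705 = -2700 + I*√13705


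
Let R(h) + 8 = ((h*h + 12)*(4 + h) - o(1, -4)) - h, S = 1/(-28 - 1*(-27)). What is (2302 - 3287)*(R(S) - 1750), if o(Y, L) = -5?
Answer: 1687305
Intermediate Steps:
S = -1 (S = 1/(-28 + 27) = 1/(-1) = -1)
R(h) = -3 - h + (4 + h)*(12 + h²) (R(h) = -8 + (((h*h + 12)*(4 + h) - 1*(-5)) - h) = -8 + (((h² + 12)*(4 + h) + 5) - h) = -8 + (((12 + h²)*(4 + h) + 5) - h) = -8 + (((4 + h)*(12 + h²) + 5) - h) = -8 + ((5 + (4 + h)*(12 + h²)) - h) = -8 + (5 - h + (4 + h)*(12 + h²)) = -3 - h + (4 + h)*(12 + h²))
(2302 - 3287)*(R(S) - 1750) = (2302 - 3287)*((45 + (-1)³ + 4*(-1)² + 11*(-1)) - 1750) = -985*((45 - 1 + 4*1 - 11) - 1750) = -985*((45 - 1 + 4 - 11) - 1750) = -985*(37 - 1750) = -985*(-1713) = 1687305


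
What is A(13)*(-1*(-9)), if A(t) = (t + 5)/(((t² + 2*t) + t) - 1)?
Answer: 18/23 ≈ 0.78261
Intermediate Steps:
A(t) = (5 + t)/(-1 + t² + 3*t) (A(t) = (5 + t)/((t² + 3*t) - 1) = (5 + t)/(-1 + t² + 3*t))
A(13)*(-1*(-9)) = ((5 + 13)/(-1 + 13² + 3*13))*(-1*(-9)) = (18/(-1 + 169 + 39))*9 = (18/207)*9 = ((1/207)*18)*9 = (2/23)*9 = 18/23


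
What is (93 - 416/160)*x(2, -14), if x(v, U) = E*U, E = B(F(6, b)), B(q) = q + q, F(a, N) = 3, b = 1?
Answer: -37968/5 ≈ -7593.6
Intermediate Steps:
B(q) = 2*q
E = 6 (E = 2*3 = 6)
x(v, U) = 6*U
(93 - 416/160)*x(2, -14) = (93 - 416/160)*(6*(-14)) = (93 - 416*1/160)*(-84) = (93 - 13/5)*(-84) = (452/5)*(-84) = -37968/5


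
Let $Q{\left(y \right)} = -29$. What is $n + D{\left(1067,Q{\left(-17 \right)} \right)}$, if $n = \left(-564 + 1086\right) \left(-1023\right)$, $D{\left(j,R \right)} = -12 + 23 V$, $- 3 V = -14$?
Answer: $- \frac{1601732}{3} \approx -5.3391 \cdot 10^{5}$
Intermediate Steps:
$V = \frac{14}{3}$ ($V = \left(- \frac{1}{3}\right) \left(-14\right) = \frac{14}{3} \approx 4.6667$)
$D{\left(j,R \right)} = \frac{286}{3}$ ($D{\left(j,R \right)} = -12 + 23 \cdot \frac{14}{3} = -12 + \frac{322}{3} = \frac{286}{3}$)
$n = -534006$ ($n = 522 \left(-1023\right) = -534006$)
$n + D{\left(1067,Q{\left(-17 \right)} \right)} = -534006 + \frac{286}{3} = - \frac{1601732}{3}$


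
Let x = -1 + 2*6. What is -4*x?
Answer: -44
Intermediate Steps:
x = 11 (x = -1 + 12 = 11)
-4*x = -4*11 = -44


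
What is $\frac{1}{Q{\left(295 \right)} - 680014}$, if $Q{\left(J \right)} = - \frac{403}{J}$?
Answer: $- \frac{295}{200604533} \approx -1.4706 \cdot 10^{-6}$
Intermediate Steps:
$\frac{1}{Q{\left(295 \right)} - 680014} = \frac{1}{- \frac{403}{295} - 680014} = \frac{1}{- \frac{200604533}{295}} = - \frac{295}{200604533}$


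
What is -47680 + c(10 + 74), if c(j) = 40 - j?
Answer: -47724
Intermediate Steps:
-47680 + c(10 + 74) = -47680 + (40 - (10 + 74)) = -47680 + (40 - 1*84) = -47680 + (40 - 84) = -47680 - 44 = -47724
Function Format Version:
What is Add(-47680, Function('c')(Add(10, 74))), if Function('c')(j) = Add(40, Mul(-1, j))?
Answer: -47724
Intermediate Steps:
Add(-47680, Function('c')(Add(10, 74))) = Add(-47680, Add(40, Mul(-1, Add(10, 74)))) = Add(-47680, Add(40, Mul(-1, 84))) = Add(-47680, Add(40, -84)) = Add(-47680, -44) = -47724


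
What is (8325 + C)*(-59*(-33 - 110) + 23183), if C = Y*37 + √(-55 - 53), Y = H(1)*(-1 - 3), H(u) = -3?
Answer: 277275780 + 189720*I*√3 ≈ 2.7728e+8 + 3.286e+5*I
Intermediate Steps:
Y = 12 (Y = -3*(-1 - 3) = -3*(-4) = 12)
C = 444 + 6*I*√3 (C = 12*37 + √(-55 - 53) = 444 + √(-108) = 444 + 6*I*√3 ≈ 444.0 + 10.392*I)
(8325 + C)*(-59*(-33 - 110) + 23183) = (8325 + (444 + 6*I*√3))*(-59*(-33 - 110) + 23183) = (8769 + 6*I*√3)*(-59*(-143) + 23183) = (8769 + 6*I*√3)*(8437 + 23183) = (8769 + 6*I*√3)*31620 = 277275780 + 189720*I*√3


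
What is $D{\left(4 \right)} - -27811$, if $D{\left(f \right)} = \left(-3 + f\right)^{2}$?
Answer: $27812$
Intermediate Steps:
$D{\left(4 \right)} - -27811 = \left(-3 + 4\right)^{2} - -27811 = 1^{2} + 27811 = 1 + 27811 = 27812$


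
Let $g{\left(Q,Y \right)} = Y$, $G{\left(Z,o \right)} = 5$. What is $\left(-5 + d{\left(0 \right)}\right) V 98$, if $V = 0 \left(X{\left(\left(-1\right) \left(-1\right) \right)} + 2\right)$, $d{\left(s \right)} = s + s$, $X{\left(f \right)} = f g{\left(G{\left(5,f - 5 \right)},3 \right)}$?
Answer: $0$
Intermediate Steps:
$X{\left(f \right)} = 3 f$ ($X{\left(f \right)} = f 3 = 3 f$)
$d{\left(s \right)} = 2 s$
$V = 0$ ($V = 0 \left(3 \left(\left(-1\right) \left(-1\right)\right) + 2\right) = 0 \left(3 \cdot 1 + 2\right) = 0 \left(3 + 2\right) = 0 \cdot 5 = 0$)
$\left(-5 + d{\left(0 \right)}\right) V 98 = \left(-5 + 2 \cdot 0\right) 0 \cdot 98 = \left(-5 + 0\right) 0 \cdot 98 = \left(-5\right) 0 \cdot 98 = 0 \cdot 98 = 0$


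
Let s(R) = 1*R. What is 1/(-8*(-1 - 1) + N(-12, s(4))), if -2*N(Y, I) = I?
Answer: 1/14 ≈ 0.071429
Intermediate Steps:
s(R) = R
N(Y, I) = -I/2
1/(-8*(-1 - 1) + N(-12, s(4))) = 1/(-8*(-1 - 1) - ½*4) = 1/(-8*(-2) - 2) = 1/(16 - 2) = 1/14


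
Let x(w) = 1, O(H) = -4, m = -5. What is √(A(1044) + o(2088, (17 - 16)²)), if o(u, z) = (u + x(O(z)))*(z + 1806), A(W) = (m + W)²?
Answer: 2*√1213586 ≈ 2203.3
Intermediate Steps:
A(W) = (-5 + W)²
o(u, z) = (1 + u)*(1806 + z) (o(u, z) = (u + 1)*(z + 1806) = (1 + u)*(1806 + z))
√(A(1044) + o(2088, (17 - 16)²)) = √((-5 + 1044)² + (1806 + (17 - 16)² + 1806*2088 + 2088*(17 - 16)²)) = √(1039² + (1806 + 1² + 3770928 + 2088*1²)) = √(1079521 + (1806 + 1 + 3770928 + 2088*1)) = √(1079521 + (1806 + 1 + 3770928 + 2088)) = √(1079521 + 3774823) = √4854344 = 2*√1213586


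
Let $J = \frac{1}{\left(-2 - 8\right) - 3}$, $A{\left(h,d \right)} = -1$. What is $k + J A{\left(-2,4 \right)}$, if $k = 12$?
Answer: $\frac{157}{13} \approx 12.077$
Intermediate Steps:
$J = - \frac{1}{13}$ ($J = \frac{1}{\left(-2 - 8\right) - 3} = \frac{1}{-10 - 3} = \frac{1}{-13} = - \frac{1}{13} \approx -0.076923$)
$k + J A{\left(-2,4 \right)} = 12 - - \frac{1}{13} = 12 + \frac{1}{13} = \frac{157}{13}$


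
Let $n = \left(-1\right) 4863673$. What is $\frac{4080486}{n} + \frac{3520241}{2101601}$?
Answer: $\frac{8545747647107}{10221500040473} \approx 0.83606$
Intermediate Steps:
$n = -4863673$
$\frac{4080486}{n} + \frac{3520241}{2101601} = \frac{4080486}{-4863673} + \frac{3520241}{2101601} = 4080486 \left(- \frac{1}{4863673}\right) + 3520241 \cdot \frac{1}{2101601} = - \frac{4080486}{4863673} + \frac{3520241}{2101601} = \frac{8545747647107}{10221500040473}$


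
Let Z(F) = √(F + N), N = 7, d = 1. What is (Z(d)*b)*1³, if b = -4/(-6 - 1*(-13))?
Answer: -8*√2/7 ≈ -1.6162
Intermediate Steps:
b = -4/7 (b = -4/(-6 + 13) = -4/7 ≈ -0.57143)
Z(F) = √(7 + F) (Z(F) = √(F + 7) = √(7 + F))
(Z(d)*b)*1³ = (√(7 + 1)*(-4/7))*1³ = (√8*(-4/7))*1 = ((2*√2)*(-4/7))*1 = -8*√2/7*1 = -8*√2/7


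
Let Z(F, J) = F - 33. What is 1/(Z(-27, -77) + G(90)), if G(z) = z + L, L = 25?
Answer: 1/55 ≈ 0.018182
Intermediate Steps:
Z(F, J) = -33 + F
G(z) = 25 + z (G(z) = z + 25 = 25 + z)
1/(Z(-27, -77) + G(90)) = 1/((-33 - 27) + (25 + 90)) = 1/(-60 + 115) = 1/55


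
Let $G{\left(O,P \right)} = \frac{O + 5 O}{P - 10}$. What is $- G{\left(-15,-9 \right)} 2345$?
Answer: $- \frac{211050}{19} \approx -11108.0$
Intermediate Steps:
$G{\left(O,P \right)} = \frac{6 O}{-10 + P}$
$- G{\left(-15,-9 \right)} 2345 = - \frac{6 \left(-15\right)}{-10 - 9} \cdot 2345 = - \frac{6 \left(-15\right)}{-19} \cdot 2345 = - \frac{6 \left(-15\right) \left(-1\right)}{19} \cdot 2345 = \left(-1\right) \frac{90}{19} \cdot 2345 = \left(- \frac{90}{19}\right) 2345 = - \frac{211050}{19}$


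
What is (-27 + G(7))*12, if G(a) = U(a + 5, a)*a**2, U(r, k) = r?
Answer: 6732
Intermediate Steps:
G(a) = a**2*(5 + a) (G(a) = (a + 5)*a**2 = (5 + a)*a**2 = a**2*(5 + a))
(-27 + G(7))*12 = (-27 + 7**2*(5 + 7))*12 = (-27 + 49*12)*12 = (-27 + 588)*12 = 561*12 = 6732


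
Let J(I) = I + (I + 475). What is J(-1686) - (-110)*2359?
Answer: 256593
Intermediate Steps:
J(I) = 475 + 2*I (J(I) = I + (475 + I) = 475 + 2*I)
J(-1686) - (-110)*2359 = (475 + 2*(-1686)) - (-110)*2359 = (475 - 3372) - 1*(-259490) = -2897 + 259490 = 256593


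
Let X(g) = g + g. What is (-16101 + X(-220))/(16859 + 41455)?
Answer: -16541/58314 ≈ -0.28365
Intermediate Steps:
X(g) = 2*g
(-16101 + X(-220))/(16859 + 41455) = (-16101 + 2*(-220))/(16859 + 41455) = (-16101 - 440)/58314 = -16541*1/58314 = -16541/58314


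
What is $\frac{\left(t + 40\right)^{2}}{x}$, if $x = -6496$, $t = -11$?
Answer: $- \frac{29}{224} \approx -0.12946$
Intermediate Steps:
$\frac{\left(t + 40\right)^{2}}{x} = \frac{\left(-11 + 40\right)^{2}}{-6496} = 29^{2} \left(- \frac{1}{6496}\right) = 841 \left(- \frac{1}{6496}\right) = - \frac{29}{224}$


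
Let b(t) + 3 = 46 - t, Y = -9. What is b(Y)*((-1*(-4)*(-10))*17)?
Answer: -35360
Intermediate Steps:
b(t) = 43 - t (b(t) = -3 + (46 - t) = 43 - t)
b(Y)*((-1*(-4)*(-10))*17) = (43 - 1*(-9))*((-1*(-4)*(-10))*17) = (43 + 9)*((4*(-10))*17) = 52*(-40*17) = 52*(-680) = -35360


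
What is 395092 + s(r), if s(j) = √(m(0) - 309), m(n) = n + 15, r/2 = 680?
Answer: 395092 + 7*I*√6 ≈ 3.9509e+5 + 17.146*I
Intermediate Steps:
r = 1360 (r = 2*680 = 1360)
m(n) = 15 + n
s(j) = 7*I*√6 (s(j) = √((15 + 0) - 309) = √(15 - 309) = √(-294) = 7*I*√6)
395092 + s(r) = 395092 + 7*I*√6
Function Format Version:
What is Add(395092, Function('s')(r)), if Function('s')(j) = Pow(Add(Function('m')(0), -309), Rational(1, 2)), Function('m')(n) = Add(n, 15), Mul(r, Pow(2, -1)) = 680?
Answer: Add(395092, Mul(7, I, Pow(6, Rational(1, 2)))) ≈ Add(3.9509e+5, Mul(17.146, I))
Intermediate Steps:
r = 1360 (r = Mul(2, 680) = 1360)
Function('m')(n) = Add(15, n)
Function('s')(j) = Mul(7, I, Pow(6, Rational(1, 2))) (Function('s')(j) = Pow(Add(Add(15, 0), -309), Rational(1, 2)) = Pow(Add(15, -309), Rational(1, 2)) = Pow(-294, Rational(1, 2)) = Mul(7, I, Pow(6, Rational(1, 2))))
Add(395092, Function('s')(r)) = Add(395092, Mul(7, I, Pow(6, Rational(1, 2))))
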